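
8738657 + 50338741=59077398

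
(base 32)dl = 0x1b5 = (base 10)437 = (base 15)1e2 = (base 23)j0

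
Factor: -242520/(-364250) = 2^2 * 3^1 * 5^(-2) * 31^(-1) * 43^1 = 516/775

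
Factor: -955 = -1*5^1*191^1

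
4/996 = 1/249 ≈ 0.00402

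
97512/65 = 1500+12/65 ≈ 1500.18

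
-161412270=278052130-439464400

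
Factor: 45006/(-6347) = -1 * 2^1 * 3^1 * 11^(-1) * 13^1 = -78/11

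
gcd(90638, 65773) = 1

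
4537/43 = 105 + 22/43 ≈ 105.51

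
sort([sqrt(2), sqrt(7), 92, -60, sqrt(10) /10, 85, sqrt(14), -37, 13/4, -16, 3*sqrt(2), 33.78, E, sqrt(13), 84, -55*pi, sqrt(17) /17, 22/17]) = [-55*pi, -60, -37, -16, sqrt(17) /17, sqrt(10) /10, 22/17, sqrt(2), sqrt(7), E, 13/4, sqrt(13), sqrt(14), 3*sqrt(2), 33.78, 84, 85, 92]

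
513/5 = 102 + 3/5 = 102.60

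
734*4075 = 2991050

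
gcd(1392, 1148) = 4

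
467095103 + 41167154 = 508262257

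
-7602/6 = -1267 = -1267.00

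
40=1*40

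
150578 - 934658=-784080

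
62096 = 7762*8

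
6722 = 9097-2375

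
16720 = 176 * 95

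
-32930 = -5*6586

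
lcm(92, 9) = 828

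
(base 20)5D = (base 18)65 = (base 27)45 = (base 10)113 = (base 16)71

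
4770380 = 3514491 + 1255889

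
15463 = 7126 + 8337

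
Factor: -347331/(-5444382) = 2^(-1)*115777^1*907397^(-1) = 115777/1814794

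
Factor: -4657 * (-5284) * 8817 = 2^2 * 3^1 * 1321^1 * 2939^1 * 4657^1 = 216965103396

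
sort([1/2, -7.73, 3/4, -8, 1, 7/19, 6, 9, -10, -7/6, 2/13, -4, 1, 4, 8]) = [-10, -8, -7.73, -4, -7/6, 2/13, 7/19, 1/2, 3/4, 1, 1, 4, 6, 8, 9]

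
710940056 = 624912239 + 86027817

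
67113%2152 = 401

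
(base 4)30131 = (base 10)797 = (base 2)1100011101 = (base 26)14h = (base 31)pm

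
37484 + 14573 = 52057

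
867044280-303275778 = 563768502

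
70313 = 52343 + 17970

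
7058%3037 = 984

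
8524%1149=481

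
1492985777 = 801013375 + 691972402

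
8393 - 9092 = -699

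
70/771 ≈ 0.0908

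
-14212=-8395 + -5817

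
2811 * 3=8433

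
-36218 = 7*(-5174)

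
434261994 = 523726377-89464383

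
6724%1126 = 1094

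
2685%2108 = 577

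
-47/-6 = 7 + 5/6≈7.83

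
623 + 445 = 1068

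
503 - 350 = 153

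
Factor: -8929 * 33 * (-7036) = 2^2 * 3^1 * 11^1 * 1759^1 * 8929^1 = 2073206652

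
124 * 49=6076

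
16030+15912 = 31942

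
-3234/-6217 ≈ 0.520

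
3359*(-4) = -13436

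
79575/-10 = -15915/2 = -7957.50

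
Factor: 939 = 3^1*313^1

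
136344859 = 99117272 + 37227587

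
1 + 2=3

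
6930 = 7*990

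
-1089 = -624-465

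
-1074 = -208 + -866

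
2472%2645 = 2472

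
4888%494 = 442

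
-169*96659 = -16335371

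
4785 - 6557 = -1772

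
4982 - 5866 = -884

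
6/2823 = 2/941 ≈ 0.00213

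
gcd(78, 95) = 1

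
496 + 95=591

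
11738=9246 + 2492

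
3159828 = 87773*36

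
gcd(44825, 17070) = 5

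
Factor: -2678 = -1*2^1*13^1*103^1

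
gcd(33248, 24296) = 8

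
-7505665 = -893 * 8405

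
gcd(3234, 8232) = 294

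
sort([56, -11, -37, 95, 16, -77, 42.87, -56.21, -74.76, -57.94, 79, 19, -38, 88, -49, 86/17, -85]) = [-85, -77, -74.76, -57.94, -56.21, -49, -38, -37, -11, 86/17, 16, 19, 42.87, 56, 79, 88, 95]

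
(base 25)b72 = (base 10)7052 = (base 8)15614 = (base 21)fkh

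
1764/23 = 76 + 16/23 ≈ 76.70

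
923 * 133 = 122759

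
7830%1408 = 790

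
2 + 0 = 2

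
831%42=33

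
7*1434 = 10038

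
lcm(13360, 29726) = 1189040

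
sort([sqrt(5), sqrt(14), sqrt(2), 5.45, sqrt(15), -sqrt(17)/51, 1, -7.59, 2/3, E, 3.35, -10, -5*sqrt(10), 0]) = [-5*sqrt(10), -10, -7.59, -sqrt(17)/51, 0, 2/3, 1, sqrt(2), sqrt(5), E, 3.35, sqrt(14), sqrt(15), 5.45]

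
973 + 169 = 1142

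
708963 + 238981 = 947944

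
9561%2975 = 636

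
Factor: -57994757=-1*47^1*571^1*2161^1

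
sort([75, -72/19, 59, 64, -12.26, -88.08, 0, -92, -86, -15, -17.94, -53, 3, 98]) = [-92, -88.08, -86, -53, -17.94, -15, -12.26, -72/19, 0, 3, 59, 64, 75, 98]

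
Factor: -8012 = -1 * 2^2 * 2003^1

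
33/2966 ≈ 0.0111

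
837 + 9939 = 10776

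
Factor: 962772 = 2^2*3^1*80231^1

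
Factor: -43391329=-1*877^1*49477^1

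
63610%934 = 98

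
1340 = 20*67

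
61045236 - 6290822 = 54754414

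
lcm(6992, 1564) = 118864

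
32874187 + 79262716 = 112136903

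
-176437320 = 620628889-797066209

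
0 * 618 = 0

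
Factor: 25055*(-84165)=-1*3^1*5^2*31^1*181^1*5011^1=-2108754075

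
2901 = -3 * (-967)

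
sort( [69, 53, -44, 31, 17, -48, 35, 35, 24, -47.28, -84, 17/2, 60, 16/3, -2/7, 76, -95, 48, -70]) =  [-95, -84, -70, -48, -47.28, -44, -2/7, 16/3, 17/2, 17, 24, 31, 35, 35, 48, 53, 60, 69, 76]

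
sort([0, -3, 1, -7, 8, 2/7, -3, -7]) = [-7, -7, -3, -3, 0, 2/7, 1, 8]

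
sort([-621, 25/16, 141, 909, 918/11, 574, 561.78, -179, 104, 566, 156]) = [-621, -179, 25/16, 918/11, 104, 141, 156, 561.78, 566, 574, 909]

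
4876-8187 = -3311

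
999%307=78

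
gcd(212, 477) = 53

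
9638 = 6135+3503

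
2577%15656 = 2577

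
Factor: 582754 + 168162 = 2^2*227^1*827^1 = 750916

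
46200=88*525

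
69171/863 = 80 + 131/863 ≈ 80.15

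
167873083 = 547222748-379349665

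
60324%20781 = 18762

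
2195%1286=909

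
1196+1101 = 2297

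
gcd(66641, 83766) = 1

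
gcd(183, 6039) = 183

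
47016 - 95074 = -48058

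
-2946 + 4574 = 1628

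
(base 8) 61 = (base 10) 49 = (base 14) 37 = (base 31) 1i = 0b110001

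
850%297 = 256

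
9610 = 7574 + 2036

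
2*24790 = 49580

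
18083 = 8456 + 9627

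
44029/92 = 478 + 53/92 ≈ 478.58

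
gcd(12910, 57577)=1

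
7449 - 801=6648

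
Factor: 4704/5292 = 2^3*3^(-2) = 8/9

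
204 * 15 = 3060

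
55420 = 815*68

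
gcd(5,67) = 1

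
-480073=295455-775528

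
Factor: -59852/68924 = -1 * 13^1 * 1151^1 * 17231^(-1) = -14963/17231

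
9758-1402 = 8356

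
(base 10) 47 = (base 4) 233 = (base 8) 57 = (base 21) 25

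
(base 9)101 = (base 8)122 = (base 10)82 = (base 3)10001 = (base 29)2o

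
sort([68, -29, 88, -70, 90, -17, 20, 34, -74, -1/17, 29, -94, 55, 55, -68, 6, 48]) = [-94, -74, -70, -68, -29, -17, -1/17, 6, 20, 29, 34, 48, 55, 55, 68, 88, 90]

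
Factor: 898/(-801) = -1 * 2^1 * 3^(-2) * 89^(-1) * 449^1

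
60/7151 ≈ 0.00839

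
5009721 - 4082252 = 927469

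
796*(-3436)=-2735056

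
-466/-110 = 4 + 13/55 ≈ 4.24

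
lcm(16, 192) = 192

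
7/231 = 1/33 ≈ 0.0303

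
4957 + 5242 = 10199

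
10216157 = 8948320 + 1267837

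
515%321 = 194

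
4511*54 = 243594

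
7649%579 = 122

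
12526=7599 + 4927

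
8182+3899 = 12081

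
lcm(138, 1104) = 1104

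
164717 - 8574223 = -8409506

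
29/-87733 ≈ -0.000331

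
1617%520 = 57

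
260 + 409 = 669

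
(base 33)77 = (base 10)238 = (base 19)ca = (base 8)356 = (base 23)a8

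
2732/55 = 49 + 37/55 ≈ 49.67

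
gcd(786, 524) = 262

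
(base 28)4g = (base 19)6e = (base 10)128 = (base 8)200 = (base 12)a8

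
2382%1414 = 968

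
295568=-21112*(-14)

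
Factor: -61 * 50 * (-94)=2^2 * 5^2 * 47^1 * 61^1=286700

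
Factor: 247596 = 2^2 * 3^1 * 47^1 * 439^1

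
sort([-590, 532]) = [-590, 532]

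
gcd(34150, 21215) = 5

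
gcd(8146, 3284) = 2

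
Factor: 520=2^3 * 5^1 * 13^1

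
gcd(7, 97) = 1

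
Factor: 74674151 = 74674151^1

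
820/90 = 82/9 ≈ 9.11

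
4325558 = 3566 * 1213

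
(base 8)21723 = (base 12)5383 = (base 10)9171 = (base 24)fm3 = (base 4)2033103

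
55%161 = 55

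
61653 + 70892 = 132545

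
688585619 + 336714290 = 1025299909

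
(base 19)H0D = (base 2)1100000000110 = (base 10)6150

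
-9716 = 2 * (-4858)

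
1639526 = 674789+964737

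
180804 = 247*732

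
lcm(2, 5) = 10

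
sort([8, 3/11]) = [3/11, 8]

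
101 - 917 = -816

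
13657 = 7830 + 5827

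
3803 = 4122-319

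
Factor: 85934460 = 2^2*3^1*5^1*379^1*3779^1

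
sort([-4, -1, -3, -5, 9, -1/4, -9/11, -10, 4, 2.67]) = [-10, -5, -4, -3, -1, -9/11, -1/4, 2.67, 4, 9]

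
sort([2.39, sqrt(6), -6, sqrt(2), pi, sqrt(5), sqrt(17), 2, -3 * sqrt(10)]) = [-3 * sqrt(10), -6, sqrt(2), 2, sqrt(5), 2.39, sqrt(6), pi, sqrt(17)]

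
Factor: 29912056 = 2^3*59^1*127^1*499^1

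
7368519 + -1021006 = 6347513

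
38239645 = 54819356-16579711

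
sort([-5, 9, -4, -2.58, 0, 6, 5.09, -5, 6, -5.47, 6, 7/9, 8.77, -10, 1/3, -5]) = [-10, -5.47, -5, -5, -5, -4, -2.58, 0, 1/3, 7/9, 5.09, 6, 6, 6, 8.77, 9]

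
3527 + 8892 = 12419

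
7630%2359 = 553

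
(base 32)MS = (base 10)732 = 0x2DC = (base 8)1334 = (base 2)1011011100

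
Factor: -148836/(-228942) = 2^1*3^(-1)*7^(-1)*23^(-1)*157^1 = 314/483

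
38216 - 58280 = -20064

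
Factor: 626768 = 2^4*43^1*911^1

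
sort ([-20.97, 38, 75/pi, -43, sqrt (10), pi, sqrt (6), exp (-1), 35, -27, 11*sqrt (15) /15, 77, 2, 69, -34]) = [-43, -34, -27, -20.97, exp (-1), 2, sqrt (6), 11*sqrt (15) /15, pi, sqrt (10), 75/pi, 35, 38, 69, 77]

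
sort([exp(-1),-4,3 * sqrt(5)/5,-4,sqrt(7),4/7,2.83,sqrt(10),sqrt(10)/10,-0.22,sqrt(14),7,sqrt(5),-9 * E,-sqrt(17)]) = [-9 * E,-sqrt(17),-4,-4,-0.22,sqrt(10)/10,exp(-1),4/7,3 * sqrt(5)/5,sqrt(5),sqrt(7),2.83,sqrt(10),sqrt(14),7]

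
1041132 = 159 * 6548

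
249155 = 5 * 49831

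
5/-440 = -1/88 ≈ -0.0114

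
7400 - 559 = 6841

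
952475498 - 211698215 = 740777283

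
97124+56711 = 153835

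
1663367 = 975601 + 687766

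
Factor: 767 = 13^1*59^1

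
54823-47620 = 7203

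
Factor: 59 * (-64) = -1 * 2^6 * 59^1 = -3776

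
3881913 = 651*5963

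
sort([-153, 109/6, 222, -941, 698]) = [-941, -153, 109/6, 222, 698]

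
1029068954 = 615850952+413218002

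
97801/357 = 5753/21 ≈ 273.95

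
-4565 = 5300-9865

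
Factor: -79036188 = -1 * 2^2 * 3^1 * 7^1 * 11^1 * 23^1 * 3719^1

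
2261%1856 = 405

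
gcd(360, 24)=24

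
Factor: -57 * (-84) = 2^2 * 3^2 * 7^1 * 19^1 = 4788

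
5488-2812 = 2676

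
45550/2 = 22775 = 22775.00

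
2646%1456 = 1190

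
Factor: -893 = -1*19^1*47^1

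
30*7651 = 229530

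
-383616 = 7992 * (-48)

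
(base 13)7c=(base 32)37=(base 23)4b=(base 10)103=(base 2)1100111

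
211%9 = 4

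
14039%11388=2651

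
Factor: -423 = -1 * 3^2 * 47^1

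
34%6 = 4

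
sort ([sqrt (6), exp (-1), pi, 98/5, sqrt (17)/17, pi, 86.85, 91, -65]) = [-65, sqrt (17)/17, exp (-1), sqrt (6), pi, pi, 98/5, 86.85, 91]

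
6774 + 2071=8845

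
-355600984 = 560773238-916374222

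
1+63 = 64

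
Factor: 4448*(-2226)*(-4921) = 2^6*3^1*7^2*19^1*37^1*53^1*139^1 = 48724041408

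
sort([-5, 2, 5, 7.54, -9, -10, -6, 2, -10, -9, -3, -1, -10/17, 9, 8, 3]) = [-10, -10, -9, -9, -6, -5, -3, -1, -10/17, 2, 2, 3, 5, 7.54, 8, 9]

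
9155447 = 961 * 9527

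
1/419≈0.00239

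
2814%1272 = 270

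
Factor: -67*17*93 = -1*3^1*17^1*31^1*67^1 = -105927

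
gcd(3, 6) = 3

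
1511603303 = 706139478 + 805463825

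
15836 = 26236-10400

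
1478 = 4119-2641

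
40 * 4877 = 195080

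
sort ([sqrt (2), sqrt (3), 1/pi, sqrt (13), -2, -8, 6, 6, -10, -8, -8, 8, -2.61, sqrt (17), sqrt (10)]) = [-10, -8, -8, -8, -2.61, -2, 1/pi, sqrt (2), sqrt (3), sqrt (10), sqrt (13), sqrt (17), 6, 6, 8]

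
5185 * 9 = 46665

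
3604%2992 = 612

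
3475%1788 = 1687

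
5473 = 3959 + 1514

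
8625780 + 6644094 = 15269874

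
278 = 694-416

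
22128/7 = 3161 + 1/7 ≈ 3161.14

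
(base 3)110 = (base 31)c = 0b1100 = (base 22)c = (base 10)12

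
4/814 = 2/407 ≈ 0.00491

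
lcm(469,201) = 1407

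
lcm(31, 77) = 2387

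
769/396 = 1 + 373/396≈1.94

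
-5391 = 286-5677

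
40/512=5/64≈0.0781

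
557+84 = 641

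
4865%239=85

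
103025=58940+44085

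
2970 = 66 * 45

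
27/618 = 9/206 ≈ 0.0437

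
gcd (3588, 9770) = 2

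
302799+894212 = 1197011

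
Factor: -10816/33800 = -1*2^3*5^(-2) = -8/25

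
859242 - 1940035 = -1080793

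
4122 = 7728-3606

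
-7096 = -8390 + 1294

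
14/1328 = 7/664 ≈ 0.0105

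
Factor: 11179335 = 3^1*5^1*787^1*947^1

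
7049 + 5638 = 12687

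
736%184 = 0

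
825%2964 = 825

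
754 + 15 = 769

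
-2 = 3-5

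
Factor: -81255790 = -1*2^1*5^1*7^1*11^1*105527^1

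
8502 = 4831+3671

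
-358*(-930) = 332940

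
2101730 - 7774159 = -5672429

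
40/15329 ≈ 0.00261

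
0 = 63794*0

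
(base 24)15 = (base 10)29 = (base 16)1d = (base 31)t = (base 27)12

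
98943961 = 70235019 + 28708942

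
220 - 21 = 199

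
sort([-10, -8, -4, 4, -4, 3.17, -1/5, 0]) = [-10, -8, -4, -4, -1/5, 0, 3.17, 4]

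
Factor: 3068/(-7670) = -1 * 2^1 * 5^(-1) = -2/5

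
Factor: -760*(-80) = 2^7*5^2*19^1 = 60800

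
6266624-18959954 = -12693330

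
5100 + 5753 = 10853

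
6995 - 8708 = -1713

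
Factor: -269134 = -1*2^1*53^1*2539^1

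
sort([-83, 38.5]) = [-83, 38.5]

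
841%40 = 1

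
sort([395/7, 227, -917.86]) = [-917.86, 395/7, 227]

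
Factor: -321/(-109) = 3^1*107^1*109^(-1)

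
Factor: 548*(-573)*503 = -1*2^2*3^1*137^1*191^1*503^1 = -157944012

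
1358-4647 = -3289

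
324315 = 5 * 64863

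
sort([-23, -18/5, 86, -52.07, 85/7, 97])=[-52.07, -23, -18/5, 85/7, 86, 97]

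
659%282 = 95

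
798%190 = 38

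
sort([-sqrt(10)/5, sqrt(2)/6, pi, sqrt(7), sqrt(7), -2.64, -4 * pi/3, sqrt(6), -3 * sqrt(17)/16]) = [-4 * pi/3, -2.64, -3 * sqrt(17)/16, -sqrt(10)/5, sqrt(2)/6, sqrt(6), sqrt(7), sqrt(7), pi]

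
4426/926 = 2213/463 ≈ 4.78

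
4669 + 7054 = 11723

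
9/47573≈0.000189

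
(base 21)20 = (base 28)1e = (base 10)42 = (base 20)22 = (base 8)52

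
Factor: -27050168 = -1 * 2^3 * 3381271^1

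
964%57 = 52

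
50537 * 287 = 14504119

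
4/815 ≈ 0.00491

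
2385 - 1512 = 873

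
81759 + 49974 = 131733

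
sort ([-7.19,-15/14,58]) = [-7.19,-15/14,58]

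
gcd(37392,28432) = 16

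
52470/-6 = -8745 = -8745.00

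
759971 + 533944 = 1293915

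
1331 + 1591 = 2922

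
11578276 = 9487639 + 2090637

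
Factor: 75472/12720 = 3^(-1)*5^(-1)*89^1 = 89/15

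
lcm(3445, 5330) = 282490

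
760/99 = 7+67/99 ≈ 7.68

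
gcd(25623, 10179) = 351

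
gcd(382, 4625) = 1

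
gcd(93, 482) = 1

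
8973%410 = 363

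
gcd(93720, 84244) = 4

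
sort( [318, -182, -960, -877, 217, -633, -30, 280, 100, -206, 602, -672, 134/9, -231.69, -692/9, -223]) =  [-960, -877, -672, -633, -231.69, -223, -206, -182, -692/9, -30, 134/9, 100, 217, 280, 318, 602]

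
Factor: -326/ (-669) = 2^1 * 3^ (-1) * 163^1 * 223^ (-1)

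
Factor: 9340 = 2^2*5^1*467^1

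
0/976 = 0 = 0.00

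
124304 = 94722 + 29582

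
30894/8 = 3861+3/4 = 3861.75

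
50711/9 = 5634 + 5/9 ≈ 5634.56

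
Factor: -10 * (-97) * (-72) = -1 * 2^4 * 3^2 * 5^1 * 97^1 = -69840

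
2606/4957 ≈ 0.526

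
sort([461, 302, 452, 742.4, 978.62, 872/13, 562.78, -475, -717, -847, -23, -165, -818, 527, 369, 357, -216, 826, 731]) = [-847, -818, -717, -475, -216, -165, -23, 872/13, 302, 357, 369, 452, 461, 527, 562.78, 731, 742.4, 826, 978.62]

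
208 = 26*8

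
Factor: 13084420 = 2^2 * 5^1 * 654221^1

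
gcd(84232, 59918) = 2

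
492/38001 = 164/12667≈0.0129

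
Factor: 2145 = 3^1 * 5^1 * 11^1 * 13^1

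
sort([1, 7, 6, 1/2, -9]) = [-9, 1/2, 1, 6, 7]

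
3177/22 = 144+9/22 ≈ 144.41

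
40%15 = 10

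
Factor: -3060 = -1*2^2*3^2*5^1*17^1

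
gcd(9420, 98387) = 1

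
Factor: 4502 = 2^1*2251^1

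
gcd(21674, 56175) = 1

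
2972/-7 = -424 - 4/7≈-424.57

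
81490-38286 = 43204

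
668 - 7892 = -7224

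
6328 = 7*904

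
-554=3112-3666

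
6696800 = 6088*1100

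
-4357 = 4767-9124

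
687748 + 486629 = 1174377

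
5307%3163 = 2144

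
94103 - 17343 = 76760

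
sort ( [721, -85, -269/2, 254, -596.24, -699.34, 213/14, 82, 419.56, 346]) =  [-699.34, -596.24, -269/2, -85, 213/14, 82, 254, 346, 419.56, 721]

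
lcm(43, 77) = 3311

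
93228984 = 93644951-415967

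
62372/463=134+330/463 ≈ 134.71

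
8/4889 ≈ 0.00164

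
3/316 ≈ 0.00949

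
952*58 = 55216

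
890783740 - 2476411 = 888307329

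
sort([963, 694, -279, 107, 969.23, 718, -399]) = [-399, -279, 107, 694, 718, 963, 969.23]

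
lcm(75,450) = 450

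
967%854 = 113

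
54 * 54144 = 2923776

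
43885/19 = 2309 + 14/19 ≈ 2309.74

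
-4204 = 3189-7393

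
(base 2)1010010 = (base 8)122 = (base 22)3g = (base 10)82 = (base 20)42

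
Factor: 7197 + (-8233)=-1*2^2*7^1*37^1=-1036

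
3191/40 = 79 + 31/40 ≈ 79.78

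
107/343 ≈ 0.312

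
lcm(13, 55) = 715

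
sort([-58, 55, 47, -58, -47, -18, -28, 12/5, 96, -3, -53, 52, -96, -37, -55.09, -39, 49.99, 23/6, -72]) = [-96, -72, -58, -58, -55.09, -53, -47, -39, -37, -28, -18, -3, 12/5, 23/6, 47, 49.99, 52, 55, 96]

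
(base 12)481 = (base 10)673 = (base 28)o1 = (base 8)1241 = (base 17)25a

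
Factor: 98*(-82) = -1*2^2*7^2*41^1 = -8036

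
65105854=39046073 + 26059781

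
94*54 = 5076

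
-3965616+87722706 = 83757090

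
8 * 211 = 1688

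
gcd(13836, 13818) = 6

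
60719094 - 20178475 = 40540619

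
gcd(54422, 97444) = 2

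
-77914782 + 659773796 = 581859014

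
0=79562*0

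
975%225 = 75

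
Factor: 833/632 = 2^(-3)*7^2*17^1*79^(-1)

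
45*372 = 16740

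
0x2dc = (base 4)23130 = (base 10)732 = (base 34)li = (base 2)1011011100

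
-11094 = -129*86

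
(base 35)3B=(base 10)116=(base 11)A6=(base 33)3H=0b1110100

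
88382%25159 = 12905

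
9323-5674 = 3649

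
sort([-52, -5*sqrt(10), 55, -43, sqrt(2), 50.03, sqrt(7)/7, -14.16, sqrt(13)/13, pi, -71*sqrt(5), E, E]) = [-71*sqrt(5), -52, -43, -5*sqrt(10), -14.16, sqrt(13)/13, sqrt(7)/7, sqrt(2), E, E, pi, 50.03, 55]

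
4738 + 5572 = 10310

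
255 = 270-15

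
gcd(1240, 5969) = 1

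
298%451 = 298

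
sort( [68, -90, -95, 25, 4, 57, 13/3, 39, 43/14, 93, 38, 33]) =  [-95, -90, 43/14, 4, 13/3, 25, 33, 38, 39, 57, 68, 93]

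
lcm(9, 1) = 9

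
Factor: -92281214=-1 * 2^1 * 19^1 * 2428453^1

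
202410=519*390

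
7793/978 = 7 + 947/978 ≈ 7.97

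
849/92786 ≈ 0.00915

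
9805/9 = 1089+4/9 ≈ 1089.44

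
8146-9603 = -1457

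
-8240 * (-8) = 65920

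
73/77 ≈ 0.948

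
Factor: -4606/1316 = -1*2^(-1)*7^1 = -7/2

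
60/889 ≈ 0.0675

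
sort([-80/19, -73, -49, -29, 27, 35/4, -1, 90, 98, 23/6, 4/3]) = [-73, -49, -29, -80/19, -1, 4/3, 23/6, 35/4, 27, 90, 98]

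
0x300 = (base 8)1400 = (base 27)11c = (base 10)768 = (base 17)2b3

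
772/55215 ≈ 0.0140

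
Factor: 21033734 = 2^1 * 149^1 * 70583^1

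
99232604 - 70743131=28489473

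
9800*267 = 2616600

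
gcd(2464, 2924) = 4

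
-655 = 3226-3881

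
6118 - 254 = 5864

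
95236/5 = 19047 + 1/5 = 19047.20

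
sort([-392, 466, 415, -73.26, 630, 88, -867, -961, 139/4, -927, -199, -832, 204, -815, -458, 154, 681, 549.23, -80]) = [-961, -927, -867, -832, -815, -458, -392, -199, -80, -73.26, 139/4, 88, 154, 204, 415, 466, 549.23, 630, 681]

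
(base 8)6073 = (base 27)47q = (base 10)3131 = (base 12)198b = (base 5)100011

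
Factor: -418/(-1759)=2^1*11^1*19^1*1759^(-1)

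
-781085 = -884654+103569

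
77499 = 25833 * 3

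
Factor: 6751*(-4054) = -1*2^1*43^1*157^1*2027^1 = -27368554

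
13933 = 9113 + 4820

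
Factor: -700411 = -1*163^1*4297^1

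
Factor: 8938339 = 73^1*122443^1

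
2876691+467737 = 3344428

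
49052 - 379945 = -330893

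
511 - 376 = 135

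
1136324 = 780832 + 355492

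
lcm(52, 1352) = 1352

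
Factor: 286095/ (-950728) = -1*2^ (-3)*3^1*5^1*23^ (-1)*5167^ (-1)*19073^1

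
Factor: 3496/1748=2^1=2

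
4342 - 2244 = 2098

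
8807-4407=4400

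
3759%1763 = 233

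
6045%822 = 291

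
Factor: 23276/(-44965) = -1 * 2^2 * 5^(-1) * 11^1 * 17^(-1) = -44/85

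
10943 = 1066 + 9877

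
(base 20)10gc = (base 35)6s2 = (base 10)8332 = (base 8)20214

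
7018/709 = 9 + 637/709 ≈ 9.90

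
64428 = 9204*7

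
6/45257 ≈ 0.000133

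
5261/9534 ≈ 0.552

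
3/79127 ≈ 0.0000379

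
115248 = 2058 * 56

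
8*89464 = 715712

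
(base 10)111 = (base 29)3o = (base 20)5b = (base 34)39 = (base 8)157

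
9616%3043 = 487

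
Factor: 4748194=2^1*11^1*215827^1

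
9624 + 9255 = 18879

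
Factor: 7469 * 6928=2^4 * 7^1 * 11^1 * 97^1 * 433^1=51745232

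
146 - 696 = -550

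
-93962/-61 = 1540 + 22/61 ≈ 1540.36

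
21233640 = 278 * 76380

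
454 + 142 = 596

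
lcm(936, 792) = 10296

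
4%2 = 0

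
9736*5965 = 58075240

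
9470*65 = 615550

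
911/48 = 18 + 47/48 ≈ 18.98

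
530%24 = 2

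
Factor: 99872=2^5*3121^1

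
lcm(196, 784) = 784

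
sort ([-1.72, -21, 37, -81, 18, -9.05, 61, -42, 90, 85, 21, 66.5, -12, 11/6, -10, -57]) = [-81, -57, -42, -21, -12, -10, -9.05, -1.72, 11/6, 18, 21, 37, 61, 66.5, 85, 90]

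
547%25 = 22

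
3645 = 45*81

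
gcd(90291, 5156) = 1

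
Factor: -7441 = -1*7^1*1063^1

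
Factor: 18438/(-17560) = -1 * 2^(-2) * 3^1 * 5^(-1) * 7^1 = -21/20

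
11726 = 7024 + 4702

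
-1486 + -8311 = -9797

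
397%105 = 82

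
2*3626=7252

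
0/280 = 0 = 0.00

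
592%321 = 271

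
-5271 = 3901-9172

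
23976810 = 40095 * 598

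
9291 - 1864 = 7427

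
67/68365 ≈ 0.000980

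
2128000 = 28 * 76000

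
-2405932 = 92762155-95168087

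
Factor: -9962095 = -1*5^1*11^1*13^1*13933^1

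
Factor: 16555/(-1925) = -1 * 5^(-1) * 43^1 = -43/5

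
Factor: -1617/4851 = -1*3^ (-1) = -1/3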